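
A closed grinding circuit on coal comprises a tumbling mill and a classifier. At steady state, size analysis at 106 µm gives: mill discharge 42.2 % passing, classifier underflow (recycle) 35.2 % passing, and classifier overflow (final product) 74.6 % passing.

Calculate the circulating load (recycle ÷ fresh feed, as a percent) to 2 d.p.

Mass balance on the −106 µm fraction:
(1+r)·d = r·u + o ⇒ r = (o−d)/(d−u)
r = (74.6 − 42.2)/(42.2 − 35.2) = 32.4/7.0 = 4.6286
CL = 100·r = 462.86 %

CL = 462.86 %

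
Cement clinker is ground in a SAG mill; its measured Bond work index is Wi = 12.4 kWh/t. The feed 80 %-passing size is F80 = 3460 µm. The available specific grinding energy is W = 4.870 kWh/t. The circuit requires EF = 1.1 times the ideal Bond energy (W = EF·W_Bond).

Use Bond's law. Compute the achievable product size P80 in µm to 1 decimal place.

P80 = 360.0 µm

Bond:  W = 10 Wi (1/√P − 1/√F)
W_Bond = W / EF = 4.870 / 1.1 = 4.4273 kWh/t
P80^(−½) = W_Bond/(10 Wi) + F80^(−½)
  = 4.4273/(10·12.4) + 1/√3460 = 0.035704 + 0.017001 = 0.052704
P80 = (1/0.052704)² = 18.9738² = 360.00 µm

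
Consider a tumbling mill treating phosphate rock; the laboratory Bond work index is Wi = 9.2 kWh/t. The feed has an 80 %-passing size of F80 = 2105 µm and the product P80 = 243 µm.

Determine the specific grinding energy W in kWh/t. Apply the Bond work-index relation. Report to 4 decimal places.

W_Bond = 10·Wi·(1/√P₈₀ − 1/√F₈₀)
1/√243 = 0.064150;  1/√2105 = 0.021796
W = 10·9.2·(0.064150 − 0.021796) = 3.8966 kWh/t

W = 3.8966 kWh/t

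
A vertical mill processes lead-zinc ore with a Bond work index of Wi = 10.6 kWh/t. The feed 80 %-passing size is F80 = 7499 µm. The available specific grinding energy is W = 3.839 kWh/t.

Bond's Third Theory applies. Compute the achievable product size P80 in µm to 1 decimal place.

P80 = 438.3 µm

W_Bond = 10·Wi·(1/√P₈₀ − 1/√F₈₀)
P80^-0.5 = F80^-0.5 + W/(10 Wi)
  = 3.8390/(10·10.6) + 1/√7499 = 0.036217 + 0.011548 = 0.047765
P80 = (1/0.047765)² = 20.9359² = 438.31 µm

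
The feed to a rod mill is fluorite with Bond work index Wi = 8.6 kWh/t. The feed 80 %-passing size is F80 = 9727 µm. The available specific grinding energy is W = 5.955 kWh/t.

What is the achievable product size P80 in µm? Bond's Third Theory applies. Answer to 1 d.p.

P80 = 158.7 µm

W = 10 Wi / √P80 − 10 Wi / √F80
⇒ 1/√P80 = W/(10 Wi) + 1/√F80
  = 5.9550/(10·8.6) + 1/√9727 = 0.069244 + 0.010139 = 0.079384
P80 = (1/0.079384)² = 12.5971² = 158.69 µm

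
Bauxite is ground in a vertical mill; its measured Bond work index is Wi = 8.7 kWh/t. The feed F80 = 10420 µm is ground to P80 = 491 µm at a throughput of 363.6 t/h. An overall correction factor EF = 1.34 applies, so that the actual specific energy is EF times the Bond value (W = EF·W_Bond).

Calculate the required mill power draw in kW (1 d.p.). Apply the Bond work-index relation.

Bond: W = 10·Wi·(1/√P80 − 1/√F80)
W = 10·8.7·(1/√491 − 1/√10420) = 10·8.7·(0.035333) = 3.0740 kWh/t
Apply correction: 3.0740 × 1.34 = 4.1191 kWh/t
Mill draw = 4.1191 × 363.6 = 1497.7 kW

P = 1497.7 kW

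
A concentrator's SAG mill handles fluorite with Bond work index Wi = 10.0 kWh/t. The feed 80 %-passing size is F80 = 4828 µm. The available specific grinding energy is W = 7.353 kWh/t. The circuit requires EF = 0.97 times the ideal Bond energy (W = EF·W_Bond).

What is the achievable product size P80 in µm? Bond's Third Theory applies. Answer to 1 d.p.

W = 10 Wi (P80^-0.5 − F80^-0.5)
W_Bond = W / EF = 7.353 / 0.97 = 7.5804 kWh/t
⇒ 1/√P80 = W_Bond/(10·Wi) + 1/√F80
  = 7.5804/(10·10.0) + 1/√4828 = 0.075804 + 0.014392 = 0.090196
P80 = (1/0.090196)² = 11.0870² = 122.92 µm

P80 = 122.9 µm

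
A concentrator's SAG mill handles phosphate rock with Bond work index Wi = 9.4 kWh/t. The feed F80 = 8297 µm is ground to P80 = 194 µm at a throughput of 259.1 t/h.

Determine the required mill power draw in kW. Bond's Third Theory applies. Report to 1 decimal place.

P = 1481.2 kW

Bond: W = 10·Wi·(1/√P80 − 1/√F80)
W = 10·9.4·(1/√194 − 1/√8297) = 10·9.4·(0.060817) = 5.7168 kWh/t
P_mill = W·ṁ = 5.7168·259.1 = 1481.2 kW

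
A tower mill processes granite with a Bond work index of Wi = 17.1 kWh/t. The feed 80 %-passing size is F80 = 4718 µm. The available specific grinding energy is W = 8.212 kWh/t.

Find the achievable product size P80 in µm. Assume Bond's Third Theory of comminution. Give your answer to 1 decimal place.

P80 = 255.3 µm

W = 10·Wi·[P80^(−½) − F80^(−½)]
⇒ 1/√P80 = W/(10·Wi) + 1/√F80
  = 8.2120/(10·17.1) + 1/√4718 = 0.048023 + 0.014559 = 0.062582
P80 = (1/0.062582)² = 15.9790² = 255.33 µm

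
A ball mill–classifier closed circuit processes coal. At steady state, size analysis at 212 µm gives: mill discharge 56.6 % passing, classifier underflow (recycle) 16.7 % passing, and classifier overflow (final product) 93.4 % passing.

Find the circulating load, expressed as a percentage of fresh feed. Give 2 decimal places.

CL = 92.23 %

Let r = R/F. Size balance at 212 µm:
d + r·d = r·u + o → r(d−u) = o−d
r = (93.4 − 56.6)/(56.6 − 16.7) = 36.8/39.9 = 0.9223
CL = 100·r = 92.23 %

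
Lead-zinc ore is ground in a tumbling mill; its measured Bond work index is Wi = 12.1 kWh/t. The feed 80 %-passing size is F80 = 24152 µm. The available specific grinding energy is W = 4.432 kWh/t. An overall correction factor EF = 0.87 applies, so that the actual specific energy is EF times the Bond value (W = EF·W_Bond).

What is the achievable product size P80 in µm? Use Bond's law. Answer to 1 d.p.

W = 10 Wi / √P80 − 10 Wi / √F80
W_Bond = W / EF = 4.432 / 0.87 = 5.0943 kWh/t
1/√P80 = 1/√F80 + W_Bond/(10·Wi)
  = 5.0943/(10·12.1) + 1/√24152 = 0.042101 + 0.006435 = 0.048536
P80 = (1/0.048536)² = 20.6033² = 424.50 µm

P80 = 424.5 µm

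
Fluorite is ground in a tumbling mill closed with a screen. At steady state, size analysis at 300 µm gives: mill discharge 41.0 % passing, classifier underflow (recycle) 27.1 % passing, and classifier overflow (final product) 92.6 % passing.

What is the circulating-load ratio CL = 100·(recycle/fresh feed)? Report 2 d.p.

Let r = R/F. Size balance at 300 µm:
Fd + Rd = Ru + Fo ⇒ R/F = (o−d)/(d−u)
r = (92.6 − 41.0)/(41.0 − 27.1) = 51.6/13.9 = 3.7122
CL = 100·r = 371.22 %

CL = 371.22 %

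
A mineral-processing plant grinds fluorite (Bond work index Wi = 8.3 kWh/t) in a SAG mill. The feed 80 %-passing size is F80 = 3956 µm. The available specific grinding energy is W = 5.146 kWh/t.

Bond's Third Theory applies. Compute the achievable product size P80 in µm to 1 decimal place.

P80 = 164.8 µm

W = 10 Wi (1/√P80 − 1/√F80)  [Bond]
⇒ 1/√P80 = W/(10·Wi) + 1/√F80
  = 5.1460/(10·8.3) + 1/√3956 = 0.062000 + 0.015899 = 0.077899
P80 = (1/0.077899)² = 12.8371² = 164.79 µm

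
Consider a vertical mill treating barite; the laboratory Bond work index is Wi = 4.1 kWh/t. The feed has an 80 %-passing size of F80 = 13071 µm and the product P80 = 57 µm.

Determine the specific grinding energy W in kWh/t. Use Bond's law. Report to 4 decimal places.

Bond: W = 10·Wi·(1/√P80 − 1/√F80)
1/√57 = 0.132453;  1/√13071 = 0.008747
W = 10·4.1·(0.132453 − 0.008747) = 5.0720 kWh/t

W = 5.0720 kWh/t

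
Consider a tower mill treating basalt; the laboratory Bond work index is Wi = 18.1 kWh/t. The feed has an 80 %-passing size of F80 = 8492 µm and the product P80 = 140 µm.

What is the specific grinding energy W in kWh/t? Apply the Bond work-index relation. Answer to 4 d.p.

W = 13.3331 kWh/t

W = 10 Wi (P80^-0.5 − F80^-0.5)
1/√140 = 0.084515;  1/√8492 = 0.010852
W = 10·18.1·(0.084515 − 0.010852) = 13.3331 kWh/t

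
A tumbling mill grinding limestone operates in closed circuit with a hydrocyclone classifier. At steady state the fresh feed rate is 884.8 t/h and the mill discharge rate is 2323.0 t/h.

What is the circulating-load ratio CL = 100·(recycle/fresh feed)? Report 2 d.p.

Discharge = new feed + return, hence
R = M − F = 2323.0 − 884.8 = 1438.2 t/h
CL = 100·R/F = 100·1438.2/884.8 = 162.55 %

CL = 162.55 %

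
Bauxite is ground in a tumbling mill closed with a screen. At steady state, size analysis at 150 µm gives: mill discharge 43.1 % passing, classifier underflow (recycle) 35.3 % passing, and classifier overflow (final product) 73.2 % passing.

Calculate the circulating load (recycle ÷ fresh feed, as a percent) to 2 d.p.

CL = 385.90 %

Let r = R/F. Size balance at 150 µm:
(1+r)·d = r·u + o ⇒ r = (o−d)/(d−u)
r = (73.2 − 43.1)/(43.1 − 35.3) = 30.1/7.8 = 3.8590
CL = 100·r = 385.90 %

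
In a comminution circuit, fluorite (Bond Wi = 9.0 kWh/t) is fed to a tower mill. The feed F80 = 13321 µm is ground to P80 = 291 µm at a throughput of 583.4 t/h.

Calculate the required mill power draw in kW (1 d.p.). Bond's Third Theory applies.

Bond:  W = 10 Wi (1/√P − 1/√F)
W = 10·9.0·(1/√291 − 1/√13321) = 10·9.0·(0.049957) = 4.4961 kWh/t
P = W·T = 4.4961·583.4 = 2623.0 kW

P = 2623.0 kW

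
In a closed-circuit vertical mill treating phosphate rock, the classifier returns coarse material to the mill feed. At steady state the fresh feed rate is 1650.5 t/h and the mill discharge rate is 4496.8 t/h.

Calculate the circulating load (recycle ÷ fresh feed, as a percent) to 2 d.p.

CL = 172.45 %

Steady state: M = F + R.
R = M − F = 4496.8 − 1650.5 = 2846.3 t/h
CL = 100·R/F = 100·2846.3/1650.5 = 172.45 %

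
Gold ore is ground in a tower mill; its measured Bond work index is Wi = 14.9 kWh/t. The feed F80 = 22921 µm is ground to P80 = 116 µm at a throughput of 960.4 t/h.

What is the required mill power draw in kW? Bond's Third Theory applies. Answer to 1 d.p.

P = 12341.3 kW

W_Bond = 10·Wi·(1/√P₈₀ − 1/√F₈₀)
W = 10·14.9·(1/√116 − 1/√22921) = 10·14.9·(0.086243) = 12.8501 kWh/t
P = W·T = 12.8501·960.4 = 12341.3 kW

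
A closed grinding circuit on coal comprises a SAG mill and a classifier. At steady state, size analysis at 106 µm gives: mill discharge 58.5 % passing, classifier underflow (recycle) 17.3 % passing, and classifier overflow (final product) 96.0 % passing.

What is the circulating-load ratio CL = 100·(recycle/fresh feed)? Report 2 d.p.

CL = 91.02 %

Two-product formula at 106 µm:
r = (o − d)/(d − u)
r = (96.0 − 58.5)/(58.5 − 17.3) = 37.5/41.2 = 0.9102
CL = 100·r = 91.02 %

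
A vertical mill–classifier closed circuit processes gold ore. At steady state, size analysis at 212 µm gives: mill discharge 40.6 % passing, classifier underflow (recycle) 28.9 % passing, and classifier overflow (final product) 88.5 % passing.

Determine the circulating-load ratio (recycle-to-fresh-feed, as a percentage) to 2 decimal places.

Two-product formula at 212 µm:
r = (o − d)/(d − u)
r = (88.5 − 40.6)/(40.6 − 28.9) = 47.9/11.7 = 4.0940
CL = 100·r = 409.40 %

CL = 409.40 %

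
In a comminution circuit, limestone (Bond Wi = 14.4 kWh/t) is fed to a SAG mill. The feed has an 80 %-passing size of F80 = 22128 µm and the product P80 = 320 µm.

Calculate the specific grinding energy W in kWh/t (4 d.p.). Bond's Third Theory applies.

W = 7.0818 kWh/t

W_Bond = 10·Wi·(1/√P₈₀ − 1/√F₈₀)
1/√320 = 0.055902;  1/√22128 = 0.006722
W = 10·14.4·(0.055902 − 0.006722) = 7.0818 kWh/t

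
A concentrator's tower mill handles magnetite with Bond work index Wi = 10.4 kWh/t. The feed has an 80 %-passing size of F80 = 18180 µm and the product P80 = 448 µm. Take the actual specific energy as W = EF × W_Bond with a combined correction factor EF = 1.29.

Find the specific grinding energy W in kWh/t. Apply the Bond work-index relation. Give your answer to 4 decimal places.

Bond:  W = 10 Wi (1/√P − 1/√F)
1/√448 = 0.047246;  1/√18180 = 0.007417
W = 10·10.4·(0.047246 − 0.007417) = 4.1422 kWh/t
W_actual = 1.29 × 4.1422 = 5.3435 kWh/t

W = 5.3435 kWh/t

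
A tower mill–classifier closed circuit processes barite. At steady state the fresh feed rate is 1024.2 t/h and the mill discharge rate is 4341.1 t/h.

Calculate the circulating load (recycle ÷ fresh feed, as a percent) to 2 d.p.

CL = 323.85 %

Steady state: M = F + R.
R = M − F = 4341.1 − 1024.2 = 3316.9 t/h
CL = 100·R/F = 100·3316.9/1024.2 = 323.85 %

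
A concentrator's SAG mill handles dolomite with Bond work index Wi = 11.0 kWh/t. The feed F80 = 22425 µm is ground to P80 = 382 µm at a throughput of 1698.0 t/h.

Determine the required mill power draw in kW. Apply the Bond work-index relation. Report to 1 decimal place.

P = 8309.2 kW

W = 10 Wi / √P80 − 10 Wi / √F80
W = 10·11.0·(1/√382 − 1/√22425) = 10·11.0·(0.044487) = 4.8935 kWh/t
Mill draw = 4.8935 × 1698.0 = 8309.2 kW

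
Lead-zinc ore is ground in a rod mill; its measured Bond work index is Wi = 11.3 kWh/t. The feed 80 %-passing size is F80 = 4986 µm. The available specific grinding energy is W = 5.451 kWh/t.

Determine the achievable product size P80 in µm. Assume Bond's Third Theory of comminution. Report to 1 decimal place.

P80 = 256.8 µm

Bond:  W = 10 Wi (1/√P − 1/√F)
⇒ 1/√P80 = W/(10 Wi) + 1/√F80
  = 5.4510/(10·11.3) + 1/√4986 = 0.048239 + 0.014162 = 0.062401
P80 = (1/0.062401)² = 16.0254² = 256.81 µm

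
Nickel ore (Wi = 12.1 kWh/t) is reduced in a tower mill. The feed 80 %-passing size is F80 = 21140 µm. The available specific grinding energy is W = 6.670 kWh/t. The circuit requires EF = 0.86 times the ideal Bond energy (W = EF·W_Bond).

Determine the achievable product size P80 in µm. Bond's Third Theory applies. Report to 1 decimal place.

P80 = 198.5 µm

W_Bond = 10·Wi·(1/√P₈₀ − 1/√F₈₀)
W_Bond = W / EF = 6.670 / 0.86 = 7.7558 kWh/t
P80^-0.5 = F80^-0.5 + W_Bond/(10 Wi)
  = 7.7558/(10·12.1) + 1/√21140 = 0.064098 + 0.006878 = 0.070975
P80 = (1/0.070975)² = 14.0894² = 198.51 µm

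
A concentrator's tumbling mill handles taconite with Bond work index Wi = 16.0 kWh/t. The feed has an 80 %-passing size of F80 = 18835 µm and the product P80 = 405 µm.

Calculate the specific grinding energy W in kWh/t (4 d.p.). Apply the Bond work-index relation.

W = 6.7846 kWh/t

W = 10 Wi / √P80 − 10 Wi / √F80
1/√405 = 0.049690;  1/√18835 = 0.007286
W = 10·16.0·(0.049690 − 0.007286) = 6.7846 kWh/t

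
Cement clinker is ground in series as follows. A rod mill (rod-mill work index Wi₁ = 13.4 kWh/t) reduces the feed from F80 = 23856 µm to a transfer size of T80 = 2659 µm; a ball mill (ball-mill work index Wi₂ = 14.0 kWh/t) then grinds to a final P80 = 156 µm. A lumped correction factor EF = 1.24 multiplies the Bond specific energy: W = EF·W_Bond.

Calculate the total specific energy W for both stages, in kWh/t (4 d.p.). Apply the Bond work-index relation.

W = 10 Wi / √P80 − 10 Wi / √F80
Stage 1 (23856→2659 µm, Wi₁=13.4): W₁ = 10·13.4·(0.019393 − 0.006474) = 1.7311 kWh/t
Stage 2 (2659→156 µm, Wi₂=14.0): W₂ = 10·14.0·(0.080064 − 0.019393) = 8.4940 kWh/t
W = W₁ + W₂ = 1.7311 + 8.4940 = 10.2250 kWh/t
W_actual = 1.24 × 10.2250 = 12.6791 kWh/t

W = 12.6791 kWh/t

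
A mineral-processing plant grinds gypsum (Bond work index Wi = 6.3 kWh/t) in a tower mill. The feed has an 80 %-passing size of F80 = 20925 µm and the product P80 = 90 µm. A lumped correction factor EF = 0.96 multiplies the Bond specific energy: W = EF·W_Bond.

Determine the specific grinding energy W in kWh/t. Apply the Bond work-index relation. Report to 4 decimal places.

W = 5.9571 kWh/t

W = 10 Wi (1/√P80 − 1/√F80)  [Bond]
1/√90 = 0.105409;  1/√20925 = 0.006913
W = 10·6.3·(0.105409 − 0.006913) = 6.2053 kWh/t
Corrected W = EF·W_Bond = 0.96·6.2053 = 5.9571 kWh/t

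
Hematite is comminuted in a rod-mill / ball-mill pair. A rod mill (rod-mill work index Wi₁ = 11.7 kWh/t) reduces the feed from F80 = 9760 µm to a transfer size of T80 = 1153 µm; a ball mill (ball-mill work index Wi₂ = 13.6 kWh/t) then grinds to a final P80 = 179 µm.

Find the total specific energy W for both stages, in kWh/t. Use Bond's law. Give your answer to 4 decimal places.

W = 8.4213 kWh/t

W = 10 Wi / √P80 − 10 Wi / √F80
Stage 1 (9760→1153 µm, Wi₁=11.7): W₁ = 10·11.7·(0.029450 − 0.010122) = 2.2614 kWh/t
Stage 2 (1153→179 µm, Wi₂=13.6): W₂ = 10·13.6·(0.074744 − 0.029450) = 6.1599 kWh/t
W = W₁ + W₂ = 2.2614 + 6.1599 = 8.4213 kWh/t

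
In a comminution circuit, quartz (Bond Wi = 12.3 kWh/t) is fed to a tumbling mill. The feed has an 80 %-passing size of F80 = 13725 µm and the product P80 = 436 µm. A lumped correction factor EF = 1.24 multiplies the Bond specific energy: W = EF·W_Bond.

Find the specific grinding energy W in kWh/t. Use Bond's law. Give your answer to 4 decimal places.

W = 6.0025 kWh/t

W = 10·Wi·(P80^(-½) − F80^(-½))
1/√436 = 0.047891;  1/√13725 = 0.008536
W = 10·12.3·(0.047891 − 0.008536) = 4.8407 kWh/t
W_actual = 1.24 × 4.8407 = 6.0025 kWh/t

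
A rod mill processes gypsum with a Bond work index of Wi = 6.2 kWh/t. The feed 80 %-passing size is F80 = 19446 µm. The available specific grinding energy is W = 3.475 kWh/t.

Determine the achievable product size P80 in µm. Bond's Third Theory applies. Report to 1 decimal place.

W = 10 Wi / √P80 − 10 Wi / √F80
⇒ 1/√P80 = W/(10 Wi) + 1/√F80
  = 3.4750/(10·6.2) + 1/√19446 = 0.056048 + 0.007171 = 0.063219
P80 = (1/0.063219)² = 15.8179² = 250.21 µm

P80 = 250.2 µm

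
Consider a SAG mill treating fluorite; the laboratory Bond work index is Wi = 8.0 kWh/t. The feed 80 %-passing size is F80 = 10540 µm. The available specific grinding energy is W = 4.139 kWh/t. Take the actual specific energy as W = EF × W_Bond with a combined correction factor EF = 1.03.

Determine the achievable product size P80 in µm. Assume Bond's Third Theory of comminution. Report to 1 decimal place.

P80 = 278.0 µm

W = 10·Wi·[P80^(−½) − F80^(−½)]
W_Bond = W / EF = 4.139 / 1.03 = 4.0184 kWh/t
P80^(−½) = W_Bond/(10 Wi) + F80^(−½)
  = 4.0184/(10·8.0) + 1/√10540 = 0.050231 + 0.009740 = 0.059971
P80 = (1/0.059971)² = 16.6747² = 278.05 µm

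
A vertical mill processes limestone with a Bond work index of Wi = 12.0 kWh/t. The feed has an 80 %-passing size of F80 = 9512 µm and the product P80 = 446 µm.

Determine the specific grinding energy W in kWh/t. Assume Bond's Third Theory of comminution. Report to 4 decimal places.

W = 10 Wi / √P80 − 10 Wi / √F80
1/√446 = 0.047351;  1/√9512 = 0.010253
W = 10·12.0·(0.047351 − 0.010253) = 4.4518 kWh/t

W = 4.4518 kWh/t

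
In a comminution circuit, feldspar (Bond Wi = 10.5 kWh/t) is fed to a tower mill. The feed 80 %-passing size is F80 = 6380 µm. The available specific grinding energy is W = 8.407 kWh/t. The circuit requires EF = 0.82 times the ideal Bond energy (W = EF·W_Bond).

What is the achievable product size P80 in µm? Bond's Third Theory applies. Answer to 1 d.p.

P80 = 82.4 µm

W = 10 Wi (P80^-0.5 − F80^-0.5)
W_Bond = W / EF = 8.407 / 0.82 = 10.2524 kWh/t
P80^(−½) = W_Bond/(10 Wi) + F80^(−½)
  = 10.2524/(10·10.5) + 1/√6380 = 0.097642 + 0.012520 = 0.110162
P80 = (1/0.110162)² = 9.0776² = 82.40 µm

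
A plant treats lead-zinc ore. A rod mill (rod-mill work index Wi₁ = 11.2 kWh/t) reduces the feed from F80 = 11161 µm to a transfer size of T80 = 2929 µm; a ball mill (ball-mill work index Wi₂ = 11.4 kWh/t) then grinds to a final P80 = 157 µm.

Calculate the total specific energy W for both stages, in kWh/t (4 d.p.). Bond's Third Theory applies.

W = 8.0011 kWh/t

Bond: W = 10·Wi·(1/√P80 − 1/√F80)
Stage 1 (11161→2929 µm, Wi₁=11.2): W₁ = 10·11.2·(0.018477 − 0.009466) = 1.0093 kWh/t
Stage 2 (2929→157 µm, Wi₂=11.4): W₂ = 10·11.4·(0.079809 − 0.018477) = 6.9918 kWh/t
W = W₁ + W₂ = 1.0093 + 6.9918 = 8.0011 kWh/t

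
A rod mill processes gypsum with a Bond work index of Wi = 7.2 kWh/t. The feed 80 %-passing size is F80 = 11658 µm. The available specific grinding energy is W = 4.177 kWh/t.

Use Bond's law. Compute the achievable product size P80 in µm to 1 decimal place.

P80 = 220.9 µm

W = 10 Wi (1/√P80 − 1/√F80)  [Bond]
P80^-0.5 = F80^-0.5 + W/(10 Wi)
  = 4.1770/(10·7.2) + 1/√11658 = 0.058014 + 0.009262 = 0.067276
P80 = (1/0.067276)² = 14.8642² = 220.95 µm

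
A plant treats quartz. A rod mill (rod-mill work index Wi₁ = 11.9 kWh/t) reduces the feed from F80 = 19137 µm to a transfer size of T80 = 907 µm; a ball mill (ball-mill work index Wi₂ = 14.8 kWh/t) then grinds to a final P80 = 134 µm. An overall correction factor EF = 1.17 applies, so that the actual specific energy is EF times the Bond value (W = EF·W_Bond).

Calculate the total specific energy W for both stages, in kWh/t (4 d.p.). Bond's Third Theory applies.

W = 12.8257 kWh/t

Bond:  W = 10 Wi (1/√P − 1/√F)
Stage 1 (19137→907 µm, Wi₁=11.9): W₁ = 10·11.9·(0.033204 − 0.007229) = 3.0911 kWh/t
Stage 2 (907→134 µm, Wi₂=14.8): W₂ = 10·14.8·(0.086387 − 0.033204) = 7.8710 kWh/t
W = W₁ + W₂ = 3.0911 + 7.8710 = 10.9621 kWh/t
Apply correction: 10.9621 × 1.17 = 12.8257 kWh/t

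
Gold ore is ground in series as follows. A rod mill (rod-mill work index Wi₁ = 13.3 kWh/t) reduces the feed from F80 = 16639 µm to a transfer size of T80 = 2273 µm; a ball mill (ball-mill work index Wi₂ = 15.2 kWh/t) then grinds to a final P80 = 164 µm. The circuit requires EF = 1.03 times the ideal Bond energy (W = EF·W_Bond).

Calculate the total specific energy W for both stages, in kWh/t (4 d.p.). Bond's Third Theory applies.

Bond:  W = 10 Wi (1/√P − 1/√F)
Stage 1 (16639→2273 µm, Wi₁=13.3): W₁ = 10·13.3·(0.020975 − 0.007752) = 1.7586 kWh/t
Stage 2 (2273→164 µm, Wi₂=15.2): W₂ = 10·15.2·(0.078087 − 0.020975) = 8.6810 kWh/t
W = W₁ + W₂ = 1.7586 + 8.6810 = 10.4396 kWh/t
Corrected W = EF·W_Bond = 1.03·10.4396 = 10.7528 kWh/t

W = 10.7528 kWh/t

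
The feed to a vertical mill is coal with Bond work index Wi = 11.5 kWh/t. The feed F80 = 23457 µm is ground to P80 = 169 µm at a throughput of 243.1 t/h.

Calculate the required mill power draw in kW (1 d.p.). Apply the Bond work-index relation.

Bond: W = 10·Wi·(1/√P80 − 1/√F80)
W = 10·11.5·(1/√169 − 1/√23457) = 10·11.5·(0.070394) = 8.0953 kWh/t
P_mill = W·ṁ = 8.0953·243.1 = 1968.0 kW

P = 1968.0 kW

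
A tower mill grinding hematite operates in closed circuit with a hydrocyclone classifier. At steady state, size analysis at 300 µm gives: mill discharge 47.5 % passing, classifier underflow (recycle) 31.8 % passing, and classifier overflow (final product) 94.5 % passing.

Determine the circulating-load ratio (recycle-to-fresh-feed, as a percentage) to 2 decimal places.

Let r = R/F. Size balance at 300 µm:
(1+r)d = ru + o → r = (o−d)/(d−u)
r = (94.5 − 47.5)/(47.5 − 31.8) = 47.0/15.7 = 2.9936
CL = 100·r = 299.36 %

CL = 299.36 %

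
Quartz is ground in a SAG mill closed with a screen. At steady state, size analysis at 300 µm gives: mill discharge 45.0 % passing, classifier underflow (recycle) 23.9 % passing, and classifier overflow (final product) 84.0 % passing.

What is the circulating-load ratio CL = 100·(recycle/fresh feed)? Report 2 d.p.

Classifier node, passing 300 µm:
r = (o − d)/(d − u)
r = (84.0 − 45.0)/(45.0 − 23.9) = 39.0/21.1 = 1.8483
CL = 100·r = 184.83 %

CL = 184.83 %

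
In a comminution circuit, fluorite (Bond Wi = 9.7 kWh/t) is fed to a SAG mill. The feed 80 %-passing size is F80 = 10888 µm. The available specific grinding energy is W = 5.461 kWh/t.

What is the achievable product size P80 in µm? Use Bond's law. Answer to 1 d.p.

W_Bond = 10·Wi·(1/√P₈₀ − 1/√F₈₀)
1/√P80 = 1/√F80 + W/(10·Wi)
  = 5.4610/(10·9.7) + 1/√10888 = 0.056299 + 0.009584 = 0.065883
P80 = (1/0.065883)² = 15.1785² = 230.39 µm

P80 = 230.4 µm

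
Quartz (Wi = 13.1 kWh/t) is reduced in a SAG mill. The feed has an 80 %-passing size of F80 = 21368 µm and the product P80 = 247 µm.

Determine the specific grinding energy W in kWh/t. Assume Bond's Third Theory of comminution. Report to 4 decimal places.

W = 10 Wi (1/√P80 − 1/√F80)  [Bond]
1/√247 = 0.063628;  1/√21368 = 0.006841
W = 10·13.1·(0.063628 − 0.006841) = 7.4392 kWh/t

W = 7.4392 kWh/t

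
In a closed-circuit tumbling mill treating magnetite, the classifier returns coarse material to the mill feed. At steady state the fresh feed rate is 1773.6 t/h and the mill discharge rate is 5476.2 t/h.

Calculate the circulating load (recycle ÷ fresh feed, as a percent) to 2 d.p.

CL = 208.76 %

Mill node: discharge = fresh + recycle.
R = M − F = 5476.2 − 1773.6 = 3702.6 t/h
CL = 100·R/F = 100·3702.6/1773.6 = 208.76 %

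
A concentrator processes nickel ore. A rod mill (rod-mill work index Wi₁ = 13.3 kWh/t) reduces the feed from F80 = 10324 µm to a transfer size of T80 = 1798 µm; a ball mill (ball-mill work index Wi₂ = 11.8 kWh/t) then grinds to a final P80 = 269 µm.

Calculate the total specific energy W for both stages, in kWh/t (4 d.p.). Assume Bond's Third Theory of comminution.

W = 6.2394 kWh/t

W = 10·Wi·(P80^(-½) − F80^(-½))
Stage 1 (10324→1798 µm, Wi₁=13.3): W₁ = 10·13.3·(0.023583 − 0.009842) = 1.8276 kWh/t
Stage 2 (1798→269 µm, Wi₂=11.8): W₂ = 10·11.8·(0.060971 − 0.023583) = 4.4118 kWh/t
W = W₁ + W₂ = 1.8276 + 4.4118 = 6.2394 kWh/t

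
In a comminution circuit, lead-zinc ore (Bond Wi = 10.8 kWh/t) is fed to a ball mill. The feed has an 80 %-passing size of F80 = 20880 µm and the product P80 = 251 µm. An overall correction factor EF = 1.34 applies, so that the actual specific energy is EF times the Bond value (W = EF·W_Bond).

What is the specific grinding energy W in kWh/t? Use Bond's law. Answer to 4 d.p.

W = 8.1331 kWh/t

Bond:  W = 10 Wi (1/√P − 1/√F)
1/√251 = 0.063119;  1/√20880 = 0.006920
W = 10·10.8·(0.063119 − 0.006920) = 6.0695 kWh/t
Apply correction: 6.0695 × 1.34 = 8.1331 kWh/t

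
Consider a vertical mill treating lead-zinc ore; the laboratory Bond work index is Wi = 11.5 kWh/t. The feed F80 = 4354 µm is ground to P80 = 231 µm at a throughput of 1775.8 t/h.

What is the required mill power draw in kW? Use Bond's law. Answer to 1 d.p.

P = 10341.6 kW

Bond:  W = 10 Wi (1/√P − 1/√F)
W = 10·11.5·(1/√231 − 1/√4354) = 10·11.5·(0.050640) = 5.8236 kWh/t
Power = W × throughput = 5.8236 kWh/t × 1775.8 t/h = 10341.6 kW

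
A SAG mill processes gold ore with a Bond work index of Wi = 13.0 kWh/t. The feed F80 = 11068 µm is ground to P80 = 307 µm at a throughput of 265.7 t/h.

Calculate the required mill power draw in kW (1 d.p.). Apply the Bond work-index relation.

W = 10·Wi·(P80^(-½) − F80^(-½))
W = 10·13.0·(1/√307 − 1/√11068) = 10·13.0·(0.047568) = 6.1838 kWh/t
Power = W × throughput = 6.1838 kWh/t × 265.7 t/h = 1643.0 kW

P = 1643.0 kW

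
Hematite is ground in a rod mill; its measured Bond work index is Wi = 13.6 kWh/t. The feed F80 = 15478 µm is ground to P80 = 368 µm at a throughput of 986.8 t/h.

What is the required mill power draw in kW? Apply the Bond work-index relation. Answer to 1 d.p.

P = 5917.2 kW

W = 10 Wi (1/√P80 − 1/√F80)  [Bond]
W = 10·13.6·(1/√368 − 1/√15478) = 10·13.6·(0.044091) = 5.9963 kWh/t
P = W·T = 5.9963·986.8 = 5917.2 kW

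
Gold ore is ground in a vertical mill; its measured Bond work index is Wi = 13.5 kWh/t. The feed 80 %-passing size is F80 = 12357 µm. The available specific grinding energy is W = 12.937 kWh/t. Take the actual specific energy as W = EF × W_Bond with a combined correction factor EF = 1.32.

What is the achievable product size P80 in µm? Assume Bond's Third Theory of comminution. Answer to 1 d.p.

Bond: W = 10·Wi·(1/√P80 − 1/√F80)
W_Bond = W / EF = 12.937 / 1.32 = 9.8008 kWh/t
⇒ 1/√P80 = W_Bond/(10·Wi) + 1/√F80
  = 9.8008/(10·13.5) + 1/√12357 = 0.072598 + 0.008996 = 0.081594
P80 = (1/0.081594)² = 12.2558² = 150.20 µm

P80 = 150.2 µm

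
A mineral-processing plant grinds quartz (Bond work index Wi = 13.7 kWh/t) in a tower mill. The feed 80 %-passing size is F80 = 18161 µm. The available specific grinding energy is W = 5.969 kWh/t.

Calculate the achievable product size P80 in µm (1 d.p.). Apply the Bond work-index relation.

W = 10 Wi (P80^-0.5 − F80^-0.5)
⇒ 1/√P80 = W/(10 Wi) + 1/√F80
  = 5.9690/(10·13.7) + 1/√18161 = 0.043569 + 0.007420 = 0.050990
P80 = (1/0.050990)² = 19.6118² = 384.62 µm

P80 = 384.6 µm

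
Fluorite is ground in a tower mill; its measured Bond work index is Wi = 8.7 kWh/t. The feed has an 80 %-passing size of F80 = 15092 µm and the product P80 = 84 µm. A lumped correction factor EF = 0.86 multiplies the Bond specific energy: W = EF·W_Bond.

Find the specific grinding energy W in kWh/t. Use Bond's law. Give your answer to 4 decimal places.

W = 10·Wi·(P80^(-½) − F80^(-½))
1/√84 = 0.109109;  1/√15092 = 0.008140
W = 10·8.7·(0.109109 − 0.008140) = 8.7843 kWh/t
With EF = 0.86: W = 8.7843·0.86 = 7.5545 kWh/t

W = 7.5545 kWh/t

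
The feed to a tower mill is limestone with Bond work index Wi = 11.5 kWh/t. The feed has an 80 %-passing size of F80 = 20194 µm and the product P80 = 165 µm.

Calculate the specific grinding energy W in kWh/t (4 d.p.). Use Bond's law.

W = 10·Wi·[P80^(−½) − F80^(−½)]
1/√165 = 0.077850;  1/√20194 = 0.007037
W = 10·11.5·(0.077850 − 0.007037) = 8.1435 kWh/t

W = 8.1435 kWh/t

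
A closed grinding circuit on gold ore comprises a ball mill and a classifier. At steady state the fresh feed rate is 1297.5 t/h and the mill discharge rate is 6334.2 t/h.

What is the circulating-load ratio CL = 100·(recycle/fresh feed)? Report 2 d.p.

Steady state: M = F + R.
R = M − F = 6334.2 − 1297.5 = 5036.7 t/h
CL = 100·R/F = 100·5036.7/1297.5 = 388.18 %

CL = 388.18 %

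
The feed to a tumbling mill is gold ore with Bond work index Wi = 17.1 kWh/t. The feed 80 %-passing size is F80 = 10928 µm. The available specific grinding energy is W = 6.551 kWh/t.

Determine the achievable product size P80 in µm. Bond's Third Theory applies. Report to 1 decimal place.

Bond:  W = 10 Wi (1/√P − 1/√F)
⇒ 1/√P80 = W/(10·Wi) + 1/√F80
  = 6.5510/(10·17.1) + 1/√10928 = 0.038310 + 0.009566 = 0.047876
P80 = (1/0.047876)² = 20.8873² = 436.28 µm

P80 = 436.3 µm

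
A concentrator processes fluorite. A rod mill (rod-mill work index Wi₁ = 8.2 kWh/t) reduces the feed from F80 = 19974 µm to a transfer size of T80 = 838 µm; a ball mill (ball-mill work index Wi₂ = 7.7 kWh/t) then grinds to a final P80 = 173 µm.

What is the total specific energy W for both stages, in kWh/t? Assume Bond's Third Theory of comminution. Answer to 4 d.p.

W = 5.4467 kWh/t

W = 10 Wi (P80^-0.5 − F80^-0.5)
Stage 1 (19974→838 µm, Wi₁=8.2): W₁ = 10·8.2·(0.034544 − 0.007076) = 2.2524 kWh/t
Stage 2 (838→173 µm, Wi₂=7.7): W₂ = 10·7.7·(0.076029 − 0.034544) = 3.1943 kWh/t
W = W₁ + W₂ = 2.2524 + 3.1943 = 5.4467 kWh/t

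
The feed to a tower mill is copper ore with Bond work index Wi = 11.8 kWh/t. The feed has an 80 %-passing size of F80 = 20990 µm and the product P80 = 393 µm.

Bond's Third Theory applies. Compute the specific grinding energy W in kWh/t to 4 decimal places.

W = 5.1378 kWh/t

W = 10 Wi (P80^-0.5 − F80^-0.5)
1/√393 = 0.050443;  1/√20990 = 0.006902
W = 10·11.8·(0.050443 − 0.006902) = 5.1378 kWh/t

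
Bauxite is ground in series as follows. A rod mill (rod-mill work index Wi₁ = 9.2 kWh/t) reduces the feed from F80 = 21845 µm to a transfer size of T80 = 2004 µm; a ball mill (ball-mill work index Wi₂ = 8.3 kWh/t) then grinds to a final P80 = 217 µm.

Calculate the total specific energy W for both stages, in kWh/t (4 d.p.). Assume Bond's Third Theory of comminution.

W = 10 Wi (1/√P80 − 1/√F80)  [Bond]
Stage 1 (21845→2004 µm, Wi₁=9.2): W₁ = 10·9.2·(0.022338 − 0.006766) = 1.4327 kWh/t
Stage 2 (2004→217 µm, Wi₂=8.3): W₂ = 10·8.3·(0.067884 − 0.022338) = 3.7803 kWh/t
W = W₁ + W₂ = 1.4327 + 3.7803 = 5.2130 kWh/t

W = 5.2130 kWh/t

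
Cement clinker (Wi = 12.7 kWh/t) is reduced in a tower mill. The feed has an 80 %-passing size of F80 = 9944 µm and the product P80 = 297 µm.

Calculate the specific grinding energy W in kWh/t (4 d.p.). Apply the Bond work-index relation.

W = 10 Wi / √P80 − 10 Wi / √F80
1/√297 = 0.058026;  1/√9944 = 0.010028
W = 10·12.7·(0.058026 − 0.010028) = 6.0957 kWh/t

W = 6.0957 kWh/t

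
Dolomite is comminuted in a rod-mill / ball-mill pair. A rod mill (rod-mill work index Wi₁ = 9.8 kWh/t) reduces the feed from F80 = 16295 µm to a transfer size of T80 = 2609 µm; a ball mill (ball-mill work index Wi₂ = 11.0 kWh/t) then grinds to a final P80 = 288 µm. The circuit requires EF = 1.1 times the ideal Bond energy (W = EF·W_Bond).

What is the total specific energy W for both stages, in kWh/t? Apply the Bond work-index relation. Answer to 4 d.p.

W = 6.0271 kWh/t

W = 10 Wi (1/√P80 − 1/√F80)  [Bond]
Stage 1 (16295→2609 µm, Wi₁=9.8): W₁ = 10·9.8·(0.019578 − 0.007834) = 1.1509 kWh/t
Stage 2 (2609→288 µm, Wi₂=11.0): W₂ = 10·11.0·(0.058926 − 0.019578) = 4.3283 kWh/t
W = W₁ + W₂ = 1.1509 + 4.3283 = 5.4792 kWh/t
Corrected W = EF·W_Bond = 1.1·5.4792 = 6.0271 kWh/t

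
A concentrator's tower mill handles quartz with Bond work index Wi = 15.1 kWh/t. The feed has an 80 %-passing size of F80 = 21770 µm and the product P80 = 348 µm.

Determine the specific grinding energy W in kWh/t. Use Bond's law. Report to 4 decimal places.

W_Bond = 10·Wi·(1/√P₈₀ − 1/√F₈₀)
1/√348 = 0.053606;  1/√21770 = 0.006778
W = 10·15.1·(0.053606 − 0.006778) = 7.0710 kWh/t

W = 7.0710 kWh/t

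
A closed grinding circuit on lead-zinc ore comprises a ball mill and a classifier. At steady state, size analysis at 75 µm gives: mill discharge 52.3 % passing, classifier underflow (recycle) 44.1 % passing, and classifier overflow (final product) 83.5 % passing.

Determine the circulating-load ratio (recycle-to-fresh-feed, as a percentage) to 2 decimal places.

Mass balance on the −75 µm fraction:
(1+r)d = ru + o → r = (o−d)/(d−u)
r = (83.5 − 52.3)/(52.3 − 44.1) = 31.2/8.2 = 3.8049
CL = 100·r = 380.49 %

CL = 380.49 %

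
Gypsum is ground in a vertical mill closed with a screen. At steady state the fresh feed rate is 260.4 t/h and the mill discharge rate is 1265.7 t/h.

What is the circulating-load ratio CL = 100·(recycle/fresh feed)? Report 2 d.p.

Mill node: discharge = fresh + recycle.
R = M − F = 1265.7 − 260.4 = 1005.3 t/h
CL = 100·R/F = 100·1005.3/260.4 = 386.06 %

CL = 386.06 %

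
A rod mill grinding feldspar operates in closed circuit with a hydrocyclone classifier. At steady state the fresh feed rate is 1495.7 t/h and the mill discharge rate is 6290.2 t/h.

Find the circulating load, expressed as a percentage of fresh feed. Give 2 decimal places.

Discharge = new feed + return, hence
R = M − F = 6290.2 − 1495.7 = 4794.5 t/h
CL = 100·R/F = 100·4794.5/1495.7 = 320.55 %

CL = 320.55 %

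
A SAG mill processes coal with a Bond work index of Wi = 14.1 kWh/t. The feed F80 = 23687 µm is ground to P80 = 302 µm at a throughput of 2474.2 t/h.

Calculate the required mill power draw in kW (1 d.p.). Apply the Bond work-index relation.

P = 17808.0 kW

Bond: W = 10·Wi·(1/√P80 − 1/√F80)
W = 10·14.1·(1/√302 − 1/√23687) = 10·14.1·(0.051046) = 7.1975 kWh/t
P = W·T = 7.1975·2474.2 = 17808.0 kW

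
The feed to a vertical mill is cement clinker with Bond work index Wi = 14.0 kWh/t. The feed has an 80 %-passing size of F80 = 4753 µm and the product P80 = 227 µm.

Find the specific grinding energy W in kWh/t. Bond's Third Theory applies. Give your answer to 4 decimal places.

W = 7.2614 kWh/t

Bond:  W = 10 Wi (1/√P − 1/√F)
1/√227 = 0.066372;  1/√4753 = 0.014505
W = 10·14.0·(0.066372 − 0.014505) = 7.2614 kWh/t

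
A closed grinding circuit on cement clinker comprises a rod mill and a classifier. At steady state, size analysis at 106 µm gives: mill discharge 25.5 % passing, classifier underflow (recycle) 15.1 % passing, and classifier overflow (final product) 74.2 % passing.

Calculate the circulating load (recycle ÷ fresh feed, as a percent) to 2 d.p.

CL = 468.27 %

Classifier node, passing 106 µm:
Fd + Rd = Ru + Fo ⇒ R/F = (o−d)/(d−u)
r = (74.2 − 25.5)/(25.5 − 15.1) = 48.7/10.4 = 4.6827
CL = 100·r = 468.27 %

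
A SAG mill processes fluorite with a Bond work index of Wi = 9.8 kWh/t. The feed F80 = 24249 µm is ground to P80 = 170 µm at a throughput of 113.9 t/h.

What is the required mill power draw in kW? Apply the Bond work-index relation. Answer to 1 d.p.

P = 784.4 kW

W = 10·Wi·(P80^(-½) − F80^(-½))
W = 10·9.8·(1/√170 − 1/√24249) = 10·9.8·(0.070275) = 6.8869 kWh/t
P = W·T = 6.8869·113.9 = 784.4 kW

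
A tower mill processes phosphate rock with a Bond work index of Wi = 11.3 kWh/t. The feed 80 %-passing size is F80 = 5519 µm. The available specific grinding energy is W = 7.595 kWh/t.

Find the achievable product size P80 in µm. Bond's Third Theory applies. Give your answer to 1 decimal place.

W = 10 Wi (1/√P80 − 1/√F80)  [Bond]
1/√P80 = 1/√F80 + W/(10·Wi)
  = 7.5950/(10·11.3) + 1/√5519 = 0.067212 + 0.013461 = 0.080673
P80 = (1/0.080673)² = 12.3957² = 153.65 µm

P80 = 153.7 µm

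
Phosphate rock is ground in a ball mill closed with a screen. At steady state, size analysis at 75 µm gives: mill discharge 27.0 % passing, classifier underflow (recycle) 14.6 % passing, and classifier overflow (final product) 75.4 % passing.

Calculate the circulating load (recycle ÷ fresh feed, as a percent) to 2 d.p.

CL = 390.32 %

Classifier node, passing 75 µm:
Fd + Rd = Ru + Fo ⇒ R/F = (o−d)/(d−u)
r = (75.4 − 27.0)/(27.0 − 14.6) = 48.4/12.4 = 3.9032
CL = 100·r = 390.32 %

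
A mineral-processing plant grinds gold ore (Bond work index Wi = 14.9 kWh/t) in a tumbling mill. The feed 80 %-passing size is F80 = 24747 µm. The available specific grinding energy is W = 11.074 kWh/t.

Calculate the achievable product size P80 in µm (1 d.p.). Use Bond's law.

W = 10 Wi / √P80 − 10 Wi / √F80
1/√P80 = 1/√F80 + W/(10·Wi)
  = 11.0740/(10·14.9) + 1/√24747 = 0.074322 + 0.006357 = 0.080679
P80 = (1/0.080679)² = 12.3948² = 153.63 µm

P80 = 153.6 µm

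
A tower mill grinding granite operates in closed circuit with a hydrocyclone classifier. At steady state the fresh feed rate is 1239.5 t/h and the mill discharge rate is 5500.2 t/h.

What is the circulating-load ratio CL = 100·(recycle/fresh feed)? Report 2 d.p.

CL = 343.74 %

Mill node: discharge = fresh + recycle.
R = M − F = 5500.2 − 1239.5 = 4260.7 t/h
CL = 100·R/F = 100·4260.7/1239.5 = 343.74 %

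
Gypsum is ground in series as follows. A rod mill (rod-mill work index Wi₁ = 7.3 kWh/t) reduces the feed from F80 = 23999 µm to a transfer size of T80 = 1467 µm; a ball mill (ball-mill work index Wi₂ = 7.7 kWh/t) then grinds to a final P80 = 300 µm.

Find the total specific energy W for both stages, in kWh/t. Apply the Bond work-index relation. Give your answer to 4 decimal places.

W = 3.8699 kWh/t

W = 10 Wi (1/√P80 − 1/√F80)  [Bond]
Stage 1 (23999→1467 µm, Wi₁=7.3): W₁ = 10·7.3·(0.026109 − 0.006455) = 1.4347 kWh/t
Stage 2 (1467→300 µm, Wi₂=7.7): W₂ = 10·7.7·(0.057735 − 0.026109) = 2.4352 kWh/t
W = W₁ + W₂ = 1.4347 + 2.4352 = 3.8699 kWh/t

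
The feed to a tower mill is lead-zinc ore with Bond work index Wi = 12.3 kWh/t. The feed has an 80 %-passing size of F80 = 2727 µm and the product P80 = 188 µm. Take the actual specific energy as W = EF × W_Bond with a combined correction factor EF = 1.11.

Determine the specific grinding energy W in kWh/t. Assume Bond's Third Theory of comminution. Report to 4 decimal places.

W = 7.3430 kWh/t

W = 10 Wi (P80^-0.5 − F80^-0.5)
1/√188 = 0.072932;  1/√2727 = 0.019149
W = 10·12.3·(0.072932 − 0.019149) = 6.6153 kWh/t
W_actual = 1.11 × 6.6153 = 7.3430 kWh/t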